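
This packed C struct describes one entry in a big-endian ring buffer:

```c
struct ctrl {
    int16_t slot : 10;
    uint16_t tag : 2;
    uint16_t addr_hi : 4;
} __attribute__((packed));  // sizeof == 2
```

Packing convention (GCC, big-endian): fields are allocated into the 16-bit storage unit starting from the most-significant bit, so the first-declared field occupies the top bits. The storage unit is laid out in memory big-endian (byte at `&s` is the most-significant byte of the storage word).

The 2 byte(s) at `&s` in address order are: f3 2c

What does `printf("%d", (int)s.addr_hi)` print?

12

[0]=0xf3 [1]=0x2c (big-endian) → word 0xf32c
slot:10 @ bit 6 → (0xf32c>>6)&0x3ff = 0x3cc
tag:2 @ bit 4 → (0xf32c>>4)&0x3 = 0x2
addr_hi:4 @ bit 0 → (0xf32c>>0)&0xf = 0xc  ←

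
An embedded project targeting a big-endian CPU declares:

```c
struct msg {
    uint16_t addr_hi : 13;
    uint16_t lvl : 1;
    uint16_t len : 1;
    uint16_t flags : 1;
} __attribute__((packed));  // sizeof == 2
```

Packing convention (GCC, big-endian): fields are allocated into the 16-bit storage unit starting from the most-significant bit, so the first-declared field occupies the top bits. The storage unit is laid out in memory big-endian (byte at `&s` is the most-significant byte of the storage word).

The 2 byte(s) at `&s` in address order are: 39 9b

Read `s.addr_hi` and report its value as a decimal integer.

1843

[0]=0x39 [1]=0x9b (big-endian) → word 0x399b
addr_hi:13 @ bit 3 → (0x399b>>3)&0x1fff = 0x733  ←
lvl:1 @ bit 2 → (0x399b>>2)&0x1 = 0x0
len:1 @ bit 1 → (0x399b>>1)&0x1 = 0x1
flags:1 @ bit 0 → (0x399b>>0)&0x1 = 0x1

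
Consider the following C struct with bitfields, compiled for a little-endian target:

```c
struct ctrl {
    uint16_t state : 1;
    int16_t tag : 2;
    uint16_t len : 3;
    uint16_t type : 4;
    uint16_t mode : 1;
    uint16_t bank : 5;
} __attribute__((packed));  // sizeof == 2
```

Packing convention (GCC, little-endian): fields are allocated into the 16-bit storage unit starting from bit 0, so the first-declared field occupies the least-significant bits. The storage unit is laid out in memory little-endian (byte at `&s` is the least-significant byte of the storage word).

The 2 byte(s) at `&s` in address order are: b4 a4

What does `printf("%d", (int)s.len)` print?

[0]=0xb4 [1]=0xa4 (little-endian) → word 0xa4b4
state [0+:1] = (word>>0) & 0x1 = 0
tag [1+:2] = (word>>1) & 0x3 = 2
len [3+:3] = (word>>3) & 0x7 = 6  ←
type [6+:4] = (word>>6) & 0xf = 2
mode [10+:1] = (word>>10) & 0x1 = 1
bank [11+:5] = (word>>11) & 0x1f = 20

6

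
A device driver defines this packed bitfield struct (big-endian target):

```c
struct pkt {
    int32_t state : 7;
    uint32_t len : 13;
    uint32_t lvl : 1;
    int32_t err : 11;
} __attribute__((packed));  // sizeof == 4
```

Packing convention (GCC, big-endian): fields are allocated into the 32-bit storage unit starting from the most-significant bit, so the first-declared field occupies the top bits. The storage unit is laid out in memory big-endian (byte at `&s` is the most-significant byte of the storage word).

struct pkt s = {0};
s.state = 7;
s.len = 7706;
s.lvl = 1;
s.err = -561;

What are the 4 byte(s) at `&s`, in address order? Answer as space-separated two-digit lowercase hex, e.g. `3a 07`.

0f e1 ad cf

[25+:7] state=7 & 0x7f = 0x7; word=0x0e000000
[12+:13] len=7706 & 0x1fff = 0x1e1a; word=0x0fe1a000
[11+:1] lvl=1 & 0x1 = 0x1; word=0x0fe1a800
[0+:11] err=-561 & 0x7ff = 0x5cf; word=0x0fe1adcf
word = 0x0fe1adcf → big-endian bytes:
  [0]=0x0f  [1]=0xe1  [2]=0xad  [3]=0xcf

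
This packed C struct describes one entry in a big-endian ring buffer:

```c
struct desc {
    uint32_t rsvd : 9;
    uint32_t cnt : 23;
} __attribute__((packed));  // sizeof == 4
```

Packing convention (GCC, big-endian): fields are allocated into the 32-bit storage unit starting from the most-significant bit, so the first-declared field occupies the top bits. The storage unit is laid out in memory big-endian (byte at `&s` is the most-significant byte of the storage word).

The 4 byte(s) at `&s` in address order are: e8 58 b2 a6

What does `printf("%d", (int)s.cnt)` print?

5812902

[0]=0xe8 [1]=0x58 [2]=0xb2 [3]=0xa6 (big-endian) → word 0xe858b2a6
rsvd:9 @ bit 23 → (0xe858b2a6>>23)&0x1ff = 0x1d0
cnt:23 @ bit 0 → (0xe858b2a6>>0)&0x7fffff = 0x58b2a6  ←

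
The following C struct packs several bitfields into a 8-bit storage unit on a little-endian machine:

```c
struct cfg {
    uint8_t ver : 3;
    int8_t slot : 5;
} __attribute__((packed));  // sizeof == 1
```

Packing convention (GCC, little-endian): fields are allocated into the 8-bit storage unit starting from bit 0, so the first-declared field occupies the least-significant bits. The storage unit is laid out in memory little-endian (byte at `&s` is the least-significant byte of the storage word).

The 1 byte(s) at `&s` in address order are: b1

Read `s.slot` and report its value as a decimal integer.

[0]=0xb1 (little-endian) → word 0xb1
ver [0+:3] = (word>>0) & 0x7 = 1
slot [3+:5] = (word>>3) & 0x1f = 22  ←
slot signed 5b, MSB=1: 22 - 32 = -10

-10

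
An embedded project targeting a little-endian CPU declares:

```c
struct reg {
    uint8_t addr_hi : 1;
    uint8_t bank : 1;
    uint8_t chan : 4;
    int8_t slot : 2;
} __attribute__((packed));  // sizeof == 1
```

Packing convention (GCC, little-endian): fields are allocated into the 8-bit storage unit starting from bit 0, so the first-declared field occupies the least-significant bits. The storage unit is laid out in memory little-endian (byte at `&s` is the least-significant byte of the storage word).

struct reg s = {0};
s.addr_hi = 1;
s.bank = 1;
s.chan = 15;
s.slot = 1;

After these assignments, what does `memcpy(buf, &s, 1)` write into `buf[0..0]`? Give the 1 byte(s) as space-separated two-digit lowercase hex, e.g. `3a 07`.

7f

addr_hi (1b) val=1 bits=0x1 at bit 0: 0x01
bank (1b) val=1 bits=0x1 at bit 1: 0x03
chan (4b) val=15 bits=0xf at bit 2: 0x3f
slot (2b) val=1 bits=0x1 at bit 6: 0x7f
word = 0x7f → little-endian bytes:
  [0]=0x7f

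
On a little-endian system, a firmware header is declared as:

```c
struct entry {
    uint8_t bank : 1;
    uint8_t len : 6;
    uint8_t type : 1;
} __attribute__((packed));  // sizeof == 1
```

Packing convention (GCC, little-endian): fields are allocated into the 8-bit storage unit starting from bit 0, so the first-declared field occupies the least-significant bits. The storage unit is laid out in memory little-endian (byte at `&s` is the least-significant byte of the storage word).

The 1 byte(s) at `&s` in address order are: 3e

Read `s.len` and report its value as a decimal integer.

[0]=0x3e (little-endian) → word 0x3e
bank:1 @ bit 0 → (0x3e>>0)&0x1 = 0x0
len:6 @ bit 1 → (0x3e>>1)&0x3f = 0x1f  ←
type:1 @ bit 7 → (0x3e>>7)&0x1 = 0x0

31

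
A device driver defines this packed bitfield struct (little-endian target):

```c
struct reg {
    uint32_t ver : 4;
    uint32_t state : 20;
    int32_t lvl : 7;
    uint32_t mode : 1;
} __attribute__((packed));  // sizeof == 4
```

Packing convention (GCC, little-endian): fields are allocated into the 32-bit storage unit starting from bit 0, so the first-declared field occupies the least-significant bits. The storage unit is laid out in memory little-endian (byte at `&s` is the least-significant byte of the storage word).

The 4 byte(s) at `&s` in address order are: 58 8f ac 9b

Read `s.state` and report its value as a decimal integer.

[0]=0x58 [1]=0x8f [2]=0xac [3]=0x9b (little-endian) → word 0x9bac8f58
ver:4 @ bit 0 → (0x9bac8f58>>0)&0xf = 0x8
state:20 @ bit 4 → (0x9bac8f58>>4)&0xfffff = 0xac8f5  ←
lvl:7 @ bit 24 → (0x9bac8f58>>24)&0x7f = 0x1b
mode:1 @ bit 31 → (0x9bac8f58>>31)&0x1 = 0x1

706805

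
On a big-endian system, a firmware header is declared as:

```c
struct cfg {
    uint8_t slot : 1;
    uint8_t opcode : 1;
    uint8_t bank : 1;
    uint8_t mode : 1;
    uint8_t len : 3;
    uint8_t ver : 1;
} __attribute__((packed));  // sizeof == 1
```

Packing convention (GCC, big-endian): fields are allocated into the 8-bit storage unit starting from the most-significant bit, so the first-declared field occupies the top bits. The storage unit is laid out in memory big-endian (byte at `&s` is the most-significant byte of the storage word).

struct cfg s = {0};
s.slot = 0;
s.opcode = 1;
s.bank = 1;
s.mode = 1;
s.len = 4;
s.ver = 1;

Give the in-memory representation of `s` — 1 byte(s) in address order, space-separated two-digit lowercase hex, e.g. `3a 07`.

79

slot (1b) val=0 bits=0x0 at bit 7: 0x00
opcode (1b) val=1 bits=0x1 at bit 6: 0x40
bank (1b) val=1 bits=0x1 at bit 5: 0x60
mode (1b) val=1 bits=0x1 at bit 4: 0x70
len (3b) val=4 bits=0x4 at bit 1: 0x78
ver (1b) val=1 bits=0x1 at bit 0: 0x79
word = 0x79 → big-endian bytes:
  [0]=0x79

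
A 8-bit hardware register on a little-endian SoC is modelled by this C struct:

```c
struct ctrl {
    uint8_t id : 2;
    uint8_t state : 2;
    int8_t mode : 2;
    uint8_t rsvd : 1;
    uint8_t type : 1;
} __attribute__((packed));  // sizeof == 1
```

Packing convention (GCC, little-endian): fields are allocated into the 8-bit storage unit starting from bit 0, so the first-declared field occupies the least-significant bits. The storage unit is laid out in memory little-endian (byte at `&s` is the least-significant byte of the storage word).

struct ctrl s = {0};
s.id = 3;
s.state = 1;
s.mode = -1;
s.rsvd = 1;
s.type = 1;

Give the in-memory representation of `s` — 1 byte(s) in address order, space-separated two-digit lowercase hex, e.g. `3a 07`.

id:2 = 3 → 0x3 << 0 → word 0x03
state:2 = 1 → 0x1 << 2 → word 0x07
mode:2 = -1 → 0x3 << 4 → word 0x37
rsvd:1 = 1 → 0x1 << 6 → word 0x77
type:1 = 1 → 0x1 << 7 → word 0xf7
word = 0xf7 → little-endian bytes:
  [0]=0xf7

f7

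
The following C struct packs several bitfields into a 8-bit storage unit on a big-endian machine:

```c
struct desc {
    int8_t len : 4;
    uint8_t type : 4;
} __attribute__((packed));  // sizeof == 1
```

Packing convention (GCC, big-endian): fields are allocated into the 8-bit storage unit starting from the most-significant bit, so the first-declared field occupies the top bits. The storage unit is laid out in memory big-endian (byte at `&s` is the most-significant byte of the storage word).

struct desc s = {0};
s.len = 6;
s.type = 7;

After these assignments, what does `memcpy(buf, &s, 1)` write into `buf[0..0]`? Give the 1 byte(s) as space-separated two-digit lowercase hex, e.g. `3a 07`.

67

len:4 = 6 → 0x6 << 4 → word 0x60
type:4 = 7 → 0x7 << 0 → word 0x67
word = 0x67 → big-endian bytes:
  [0]=0x67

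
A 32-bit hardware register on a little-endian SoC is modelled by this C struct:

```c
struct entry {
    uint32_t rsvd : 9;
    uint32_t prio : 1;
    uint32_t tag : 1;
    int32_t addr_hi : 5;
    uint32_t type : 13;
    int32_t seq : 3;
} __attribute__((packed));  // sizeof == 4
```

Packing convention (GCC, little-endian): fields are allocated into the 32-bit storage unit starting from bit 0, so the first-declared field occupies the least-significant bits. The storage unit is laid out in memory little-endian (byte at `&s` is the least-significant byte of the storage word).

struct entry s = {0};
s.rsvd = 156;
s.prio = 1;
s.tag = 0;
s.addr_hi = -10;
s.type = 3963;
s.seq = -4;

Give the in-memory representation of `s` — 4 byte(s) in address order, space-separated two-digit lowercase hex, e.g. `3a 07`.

[0+:9] rsvd=156 & 0x1ff = 0x9c; word=0x0000009c
[9+:1] prio=1 & 0x1 = 0x1; word=0x0000029c
[10+:1] tag=0 & 0x1 = 0x0; word=0x0000029c
[11+:5] addr_hi=-10 & 0x1f = 0x16; word=0x0000b29c
[16+:13] type=3963 & 0x1fff = 0xf7b; word=0x0f7bb29c
[29+:3] seq=-4 & 0x7 = 0x4; word=0x8f7bb29c
word = 0x8f7bb29c → little-endian bytes:
  [0]=0x9c  [1]=0xb2  [2]=0x7b  [3]=0x8f

9c b2 7b 8f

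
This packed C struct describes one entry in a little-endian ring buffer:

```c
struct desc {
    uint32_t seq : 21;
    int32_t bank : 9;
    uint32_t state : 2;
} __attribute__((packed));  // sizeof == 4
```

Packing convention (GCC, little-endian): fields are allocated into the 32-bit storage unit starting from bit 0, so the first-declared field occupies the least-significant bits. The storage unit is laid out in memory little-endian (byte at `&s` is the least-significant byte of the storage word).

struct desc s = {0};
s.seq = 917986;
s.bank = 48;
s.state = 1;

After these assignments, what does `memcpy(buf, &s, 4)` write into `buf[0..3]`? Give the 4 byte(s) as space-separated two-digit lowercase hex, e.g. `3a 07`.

[0+:21] seq=917986 & 0x1fffff = 0xe01e2; word=0x000e01e2
[21+:9] bank=48 & 0x1ff = 0x30; word=0x060e01e2
[30+:2] state=1 & 0x3 = 0x1; word=0x460e01e2
word = 0x460e01e2 → little-endian bytes:
  [0]=0xe2  [1]=0x01  [2]=0x0e  [3]=0x46

e2 01 0e 46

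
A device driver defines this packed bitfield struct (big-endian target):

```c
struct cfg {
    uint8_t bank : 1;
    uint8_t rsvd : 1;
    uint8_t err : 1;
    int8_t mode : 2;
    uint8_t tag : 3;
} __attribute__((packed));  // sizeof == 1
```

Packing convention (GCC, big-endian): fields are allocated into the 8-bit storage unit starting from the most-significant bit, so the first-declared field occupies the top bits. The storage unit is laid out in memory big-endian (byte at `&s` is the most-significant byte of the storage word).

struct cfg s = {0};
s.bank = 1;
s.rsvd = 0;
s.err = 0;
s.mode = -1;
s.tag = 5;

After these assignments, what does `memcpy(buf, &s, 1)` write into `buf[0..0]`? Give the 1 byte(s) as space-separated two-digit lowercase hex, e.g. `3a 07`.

bank (1b) val=1 bits=0x1 at bit 7: 0x80
rsvd (1b) val=0 bits=0x0 at bit 6: 0x80
err (1b) val=0 bits=0x0 at bit 5: 0x80
mode (2b) val=-1 bits=0x3 at bit 3: 0x98
tag (3b) val=5 bits=0x5 at bit 0: 0x9d
word = 0x9d → big-endian bytes:
  [0]=0x9d

9d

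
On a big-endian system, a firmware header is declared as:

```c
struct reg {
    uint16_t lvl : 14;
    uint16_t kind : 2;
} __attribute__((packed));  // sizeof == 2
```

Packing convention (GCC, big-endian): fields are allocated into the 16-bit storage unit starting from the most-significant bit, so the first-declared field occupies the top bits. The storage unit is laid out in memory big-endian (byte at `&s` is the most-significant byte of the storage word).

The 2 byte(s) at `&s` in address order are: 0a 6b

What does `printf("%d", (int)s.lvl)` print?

666

[0]=0x0a [1]=0x6b (big-endian) → word 0x0a6b
lvl:14 @ bit 2 → (0x0a6b>>2)&0x3fff = 0x29a  ←
kind:2 @ bit 0 → (0x0a6b>>0)&0x3 = 0x3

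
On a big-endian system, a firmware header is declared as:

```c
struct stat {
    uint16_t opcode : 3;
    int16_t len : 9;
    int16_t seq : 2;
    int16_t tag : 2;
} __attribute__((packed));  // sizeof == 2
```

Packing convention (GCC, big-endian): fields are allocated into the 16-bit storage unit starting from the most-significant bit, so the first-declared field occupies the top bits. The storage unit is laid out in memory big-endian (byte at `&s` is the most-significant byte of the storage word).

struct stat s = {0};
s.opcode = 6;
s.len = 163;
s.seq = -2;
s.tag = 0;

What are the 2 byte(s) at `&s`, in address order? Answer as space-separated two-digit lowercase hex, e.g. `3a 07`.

[13+:3] opcode=6 & 0x7 = 0x6; word=0xc000
[4+:9] len=163 & 0x1ff = 0xa3; word=0xca30
[2+:2] seq=-2 & 0x3 = 0x2; word=0xca38
[0+:2] tag=0 & 0x3 = 0x0; word=0xca38
word = 0xca38 → big-endian bytes:
  [0]=0xca  [1]=0x38

ca 38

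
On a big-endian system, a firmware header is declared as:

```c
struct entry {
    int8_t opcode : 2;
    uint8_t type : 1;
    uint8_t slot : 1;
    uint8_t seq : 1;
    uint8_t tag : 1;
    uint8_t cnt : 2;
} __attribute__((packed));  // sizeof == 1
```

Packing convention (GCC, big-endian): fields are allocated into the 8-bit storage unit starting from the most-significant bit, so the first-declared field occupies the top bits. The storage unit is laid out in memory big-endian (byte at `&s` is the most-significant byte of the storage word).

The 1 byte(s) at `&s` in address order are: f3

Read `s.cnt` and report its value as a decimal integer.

[0]=0xf3 (big-endian) → word 0xf3
opcode [6+:2] = (word>>6) & 0x3 = 3
type [5+:1] = (word>>5) & 0x1 = 1
slot [4+:1] = (word>>4) & 0x1 = 1
seq [3+:1] = (word>>3) & 0x1 = 0
tag [2+:1] = (word>>2) & 0x1 = 0
cnt [0+:2] = (word>>0) & 0x3 = 3  ←

3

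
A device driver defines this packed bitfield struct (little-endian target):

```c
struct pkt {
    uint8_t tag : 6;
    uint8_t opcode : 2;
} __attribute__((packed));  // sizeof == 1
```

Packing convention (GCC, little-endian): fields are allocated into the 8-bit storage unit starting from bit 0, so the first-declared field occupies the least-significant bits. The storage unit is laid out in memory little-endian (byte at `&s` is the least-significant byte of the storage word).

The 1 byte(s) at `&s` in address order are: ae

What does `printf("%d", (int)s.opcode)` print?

2

[0]=0xae (little-endian) → word 0xae
tag:6 @ bit 0 → (0xae>>0)&0x3f = 0x2e
opcode:2 @ bit 6 → (0xae>>6)&0x3 = 0x2  ←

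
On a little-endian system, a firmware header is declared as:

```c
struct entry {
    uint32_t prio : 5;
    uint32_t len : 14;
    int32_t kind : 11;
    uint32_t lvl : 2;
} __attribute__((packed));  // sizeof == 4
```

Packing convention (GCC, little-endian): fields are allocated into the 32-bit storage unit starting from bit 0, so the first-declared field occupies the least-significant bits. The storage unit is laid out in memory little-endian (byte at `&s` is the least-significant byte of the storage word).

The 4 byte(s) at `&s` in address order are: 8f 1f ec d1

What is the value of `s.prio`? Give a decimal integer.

[0]=0x8f [1]=0x1f [2]=0xec [3]=0xd1 (little-endian) → word 0xd1ec1f8f
prio [0+:5] = (word>>0) & 0x1f = 15  ←
len [5+:14] = (word>>5) & 0x3fff = 8444
kind [19+:11] = (word>>19) & 0x7ff = 573
lvl [30+:2] = (word>>30) & 0x3 = 3

15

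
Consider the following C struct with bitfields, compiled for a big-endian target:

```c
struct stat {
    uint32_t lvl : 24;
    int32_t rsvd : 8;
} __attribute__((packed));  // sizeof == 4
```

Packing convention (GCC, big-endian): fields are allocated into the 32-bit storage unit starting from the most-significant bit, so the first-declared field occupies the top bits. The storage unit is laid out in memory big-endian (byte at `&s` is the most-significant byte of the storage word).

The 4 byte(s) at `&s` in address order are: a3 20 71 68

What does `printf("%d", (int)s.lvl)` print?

10690673

[0]=0xa3 [1]=0x20 [2]=0x71 [3]=0x68 (big-endian) → word 0xa3207168
lvl [8+:24] = (word>>8) & 0xffffff = 10690673  ←
rsvd [0+:8] = (word>>0) & 0xff = 104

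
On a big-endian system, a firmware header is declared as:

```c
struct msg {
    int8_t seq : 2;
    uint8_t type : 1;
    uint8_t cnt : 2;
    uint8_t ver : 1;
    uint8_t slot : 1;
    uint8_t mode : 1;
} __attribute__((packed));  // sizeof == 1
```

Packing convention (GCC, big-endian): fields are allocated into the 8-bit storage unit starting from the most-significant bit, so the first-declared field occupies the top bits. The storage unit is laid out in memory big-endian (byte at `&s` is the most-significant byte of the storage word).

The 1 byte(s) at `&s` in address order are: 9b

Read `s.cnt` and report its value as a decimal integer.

[0]=0x9b (big-endian) → word 0x9b
seq [6+:2] = (word>>6) & 0x3 = 2
type [5+:1] = (word>>5) & 0x1 = 0
cnt [3+:2] = (word>>3) & 0x3 = 3  ←
ver [2+:1] = (word>>2) & 0x1 = 0
slot [1+:1] = (word>>1) & 0x1 = 1
mode [0+:1] = (word>>0) & 0x1 = 1

3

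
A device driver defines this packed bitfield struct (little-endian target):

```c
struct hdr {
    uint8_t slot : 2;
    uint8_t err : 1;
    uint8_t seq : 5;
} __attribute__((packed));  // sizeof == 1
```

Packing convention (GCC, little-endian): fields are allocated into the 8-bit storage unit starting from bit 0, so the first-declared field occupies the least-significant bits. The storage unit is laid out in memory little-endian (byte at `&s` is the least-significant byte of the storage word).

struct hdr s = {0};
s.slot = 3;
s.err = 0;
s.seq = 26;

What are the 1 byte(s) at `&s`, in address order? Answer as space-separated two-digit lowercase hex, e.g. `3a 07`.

d3

[0+:2] slot=3 & 0x3 = 0x3; word=0x03
[2+:1] err=0 & 0x1 = 0x0; word=0x03
[3+:5] seq=26 & 0x1f = 0x1a; word=0xd3
word = 0xd3 → little-endian bytes:
  [0]=0xd3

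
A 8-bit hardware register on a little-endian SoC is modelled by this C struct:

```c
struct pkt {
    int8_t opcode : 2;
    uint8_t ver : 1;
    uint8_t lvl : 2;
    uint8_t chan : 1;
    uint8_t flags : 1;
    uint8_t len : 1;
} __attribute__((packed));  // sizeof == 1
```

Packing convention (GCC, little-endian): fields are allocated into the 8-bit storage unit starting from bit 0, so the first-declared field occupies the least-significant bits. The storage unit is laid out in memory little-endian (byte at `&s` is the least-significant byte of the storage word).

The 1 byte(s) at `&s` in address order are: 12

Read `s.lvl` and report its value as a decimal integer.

[0]=0x12 (little-endian) → word 0x12
opcode [0+:2] = (word>>0) & 0x3 = 2
ver [2+:1] = (word>>2) & 0x1 = 0
lvl [3+:2] = (word>>3) & 0x3 = 2  ←
chan [5+:1] = (word>>5) & 0x1 = 0
flags [6+:1] = (word>>6) & 0x1 = 0
len [7+:1] = (word>>7) & 0x1 = 0

2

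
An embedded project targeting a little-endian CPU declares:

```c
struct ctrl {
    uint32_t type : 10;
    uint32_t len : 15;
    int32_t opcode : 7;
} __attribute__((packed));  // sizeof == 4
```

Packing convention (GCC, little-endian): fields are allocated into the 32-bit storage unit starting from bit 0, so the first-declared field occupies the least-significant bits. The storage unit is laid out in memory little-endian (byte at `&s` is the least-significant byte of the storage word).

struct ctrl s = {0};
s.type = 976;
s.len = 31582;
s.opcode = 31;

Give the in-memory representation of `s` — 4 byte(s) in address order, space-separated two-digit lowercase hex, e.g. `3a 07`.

[0+:10] type=976 & 0x3ff = 0x3d0; word=0x000003d0
[10+:15] len=31582 & 0x7fff = 0x7b5e; word=0x01ed7bd0
[25+:7] opcode=31 & 0x7f = 0x1f; word=0x3fed7bd0
word = 0x3fed7bd0 → little-endian bytes:
  [0]=0xd0  [1]=0x7b  [2]=0xed  [3]=0x3f

d0 7b ed 3f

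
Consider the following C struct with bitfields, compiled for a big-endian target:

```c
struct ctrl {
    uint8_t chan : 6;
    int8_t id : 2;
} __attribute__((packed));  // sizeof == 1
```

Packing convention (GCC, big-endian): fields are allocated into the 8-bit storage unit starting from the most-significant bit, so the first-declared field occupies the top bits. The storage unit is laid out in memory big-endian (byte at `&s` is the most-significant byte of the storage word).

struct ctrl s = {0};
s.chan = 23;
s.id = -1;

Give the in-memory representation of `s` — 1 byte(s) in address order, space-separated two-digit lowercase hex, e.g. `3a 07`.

chan (6b) val=23 bits=0x17 at bit 2: 0x5c
id (2b) val=-1 bits=0x3 at bit 0: 0x5f
word = 0x5f → big-endian bytes:
  [0]=0x5f

5f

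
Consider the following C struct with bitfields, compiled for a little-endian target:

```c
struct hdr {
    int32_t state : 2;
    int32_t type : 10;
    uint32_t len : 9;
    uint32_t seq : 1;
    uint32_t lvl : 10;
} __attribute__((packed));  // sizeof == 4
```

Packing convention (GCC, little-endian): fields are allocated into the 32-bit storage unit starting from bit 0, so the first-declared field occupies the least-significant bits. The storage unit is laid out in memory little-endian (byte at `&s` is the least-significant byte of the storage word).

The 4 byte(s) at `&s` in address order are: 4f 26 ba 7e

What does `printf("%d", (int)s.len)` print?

[0]=0x4f [1]=0x26 [2]=0xba [3]=0x7e (little-endian) → word 0x7eba264f
state [0+:2] = (word>>0) & 0x3 = 3
type [2+:10] = (word>>2) & 0x3ff = 403
len [12+:9] = (word>>12) & 0x1ff = 418  ←
seq [21+:1] = (word>>21) & 0x1 = 1
lvl [22+:10] = (word>>22) & 0x3ff = 506

418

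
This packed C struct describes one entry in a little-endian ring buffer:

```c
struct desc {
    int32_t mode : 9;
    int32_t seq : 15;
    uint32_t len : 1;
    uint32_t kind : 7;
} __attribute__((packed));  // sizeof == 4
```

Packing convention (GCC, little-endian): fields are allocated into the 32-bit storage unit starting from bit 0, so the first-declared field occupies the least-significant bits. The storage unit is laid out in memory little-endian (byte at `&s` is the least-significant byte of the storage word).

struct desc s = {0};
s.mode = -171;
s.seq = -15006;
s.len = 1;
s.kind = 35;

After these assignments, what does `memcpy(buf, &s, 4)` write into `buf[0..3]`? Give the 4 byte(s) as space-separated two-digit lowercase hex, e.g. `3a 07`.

mode (9b) val=-171 bits=0x155 at bit 0: 0x00000155
seq (15b) val=-15006 bits=0x4562 at bit 9: 0x008ac555
len (1b) val=1 bits=0x1 at bit 24: 0x018ac555
kind (7b) val=35 bits=0x23 at bit 25: 0x478ac555
word = 0x478ac555 → little-endian bytes:
  [0]=0x55  [1]=0xc5  [2]=0x8a  [3]=0x47

55 c5 8a 47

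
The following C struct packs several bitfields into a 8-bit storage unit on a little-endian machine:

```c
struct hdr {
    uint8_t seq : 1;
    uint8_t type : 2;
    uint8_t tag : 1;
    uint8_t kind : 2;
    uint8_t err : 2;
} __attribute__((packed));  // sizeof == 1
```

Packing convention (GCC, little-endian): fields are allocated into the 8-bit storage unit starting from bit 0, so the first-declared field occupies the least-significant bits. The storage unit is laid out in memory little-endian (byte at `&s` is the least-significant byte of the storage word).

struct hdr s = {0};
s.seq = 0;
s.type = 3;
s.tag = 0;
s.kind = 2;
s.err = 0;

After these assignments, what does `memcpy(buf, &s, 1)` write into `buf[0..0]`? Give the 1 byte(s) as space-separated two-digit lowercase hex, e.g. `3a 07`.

26

[0+:1] seq=0 & 0x1 = 0x0; word=0x00
[1+:2] type=3 & 0x3 = 0x3; word=0x06
[3+:1] tag=0 & 0x1 = 0x0; word=0x06
[4+:2] kind=2 & 0x3 = 0x2; word=0x26
[6+:2] err=0 & 0x3 = 0x0; word=0x26
word = 0x26 → little-endian bytes:
  [0]=0x26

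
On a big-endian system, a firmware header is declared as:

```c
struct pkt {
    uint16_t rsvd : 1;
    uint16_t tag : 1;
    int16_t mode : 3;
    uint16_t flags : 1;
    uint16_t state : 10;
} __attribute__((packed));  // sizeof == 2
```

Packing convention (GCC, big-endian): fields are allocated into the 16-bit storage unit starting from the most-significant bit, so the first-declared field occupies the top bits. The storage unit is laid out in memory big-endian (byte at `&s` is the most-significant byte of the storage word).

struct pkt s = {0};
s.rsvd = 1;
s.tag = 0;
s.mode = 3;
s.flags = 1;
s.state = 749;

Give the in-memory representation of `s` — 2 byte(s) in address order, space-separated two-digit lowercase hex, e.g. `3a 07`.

9e ed

rsvd:1 = 1 → 0x1 << 15 → word 0x8000
tag:1 = 0 → 0x0 << 14 → word 0x8000
mode:3 = 3 → 0x3 << 11 → word 0x9800
flags:1 = 1 → 0x1 << 10 → word 0x9c00
state:10 = 749 → 0x2ed << 0 → word 0x9eed
word = 0x9eed → big-endian bytes:
  [0]=0x9e  [1]=0xed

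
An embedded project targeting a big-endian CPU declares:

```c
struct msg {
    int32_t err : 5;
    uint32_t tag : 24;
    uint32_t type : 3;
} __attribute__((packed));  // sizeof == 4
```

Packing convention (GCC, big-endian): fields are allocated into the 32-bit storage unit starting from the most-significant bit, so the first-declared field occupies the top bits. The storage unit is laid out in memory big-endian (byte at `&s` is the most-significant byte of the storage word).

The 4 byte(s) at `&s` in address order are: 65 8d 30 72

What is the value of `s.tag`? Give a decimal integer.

[0]=0x65 [1]=0x8d [2]=0x30 [3]=0x72 (big-endian) → word 0x658d3072
err:5 @ bit 27 → (0x658d3072>>27)&0x1f = 0xc
tag:24 @ bit 3 → (0x658d3072>>3)&0xffffff = 0xb1a60e  ←
type:3 @ bit 0 → (0x658d3072>>0)&0x7 = 0x2

11642382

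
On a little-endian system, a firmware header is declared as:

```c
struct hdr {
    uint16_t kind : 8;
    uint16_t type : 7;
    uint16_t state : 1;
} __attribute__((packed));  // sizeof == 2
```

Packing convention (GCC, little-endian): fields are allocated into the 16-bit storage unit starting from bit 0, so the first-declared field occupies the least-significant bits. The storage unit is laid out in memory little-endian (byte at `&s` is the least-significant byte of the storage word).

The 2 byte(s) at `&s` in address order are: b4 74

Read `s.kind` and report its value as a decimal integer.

[0]=0xb4 [1]=0x74 (little-endian) → word 0x74b4
kind:8 @ bit 0 → (0x74b4>>0)&0xff = 0xb4  ←
type:7 @ bit 8 → (0x74b4>>8)&0x7f = 0x74
state:1 @ bit 15 → (0x74b4>>15)&0x1 = 0x0

180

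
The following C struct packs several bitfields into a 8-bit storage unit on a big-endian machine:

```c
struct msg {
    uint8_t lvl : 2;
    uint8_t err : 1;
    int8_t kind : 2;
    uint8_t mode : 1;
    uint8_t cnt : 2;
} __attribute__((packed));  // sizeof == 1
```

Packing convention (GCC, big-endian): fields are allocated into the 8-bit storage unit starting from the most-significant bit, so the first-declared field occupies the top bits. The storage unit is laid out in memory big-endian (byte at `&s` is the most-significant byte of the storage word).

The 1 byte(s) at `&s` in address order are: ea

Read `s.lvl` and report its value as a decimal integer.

3

[0]=0xea (big-endian) → word 0xea
lvl:2 @ bit 6 → (0xea>>6)&0x3 = 0x3  ←
err:1 @ bit 5 → (0xea>>5)&0x1 = 0x1
kind:2 @ bit 3 → (0xea>>3)&0x3 = 0x1
mode:1 @ bit 2 → (0xea>>2)&0x1 = 0x0
cnt:2 @ bit 0 → (0xea>>0)&0x3 = 0x2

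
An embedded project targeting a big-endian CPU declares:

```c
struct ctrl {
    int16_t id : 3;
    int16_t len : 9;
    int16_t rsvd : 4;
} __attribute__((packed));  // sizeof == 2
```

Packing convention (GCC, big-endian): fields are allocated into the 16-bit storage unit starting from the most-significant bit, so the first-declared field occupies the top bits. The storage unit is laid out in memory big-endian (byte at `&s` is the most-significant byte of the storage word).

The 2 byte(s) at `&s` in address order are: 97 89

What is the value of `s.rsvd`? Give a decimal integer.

-7

[0]=0x97 [1]=0x89 (big-endian) → word 0x9789
id [13+:3] = (word>>13) & 0x7 = 4
len [4+:9] = (word>>4) & 0x1ff = 376
rsvd [0+:4] = (word>>0) & 0xf = 9  ←
rsvd signed 4b, MSB=1: 9 - 16 = -7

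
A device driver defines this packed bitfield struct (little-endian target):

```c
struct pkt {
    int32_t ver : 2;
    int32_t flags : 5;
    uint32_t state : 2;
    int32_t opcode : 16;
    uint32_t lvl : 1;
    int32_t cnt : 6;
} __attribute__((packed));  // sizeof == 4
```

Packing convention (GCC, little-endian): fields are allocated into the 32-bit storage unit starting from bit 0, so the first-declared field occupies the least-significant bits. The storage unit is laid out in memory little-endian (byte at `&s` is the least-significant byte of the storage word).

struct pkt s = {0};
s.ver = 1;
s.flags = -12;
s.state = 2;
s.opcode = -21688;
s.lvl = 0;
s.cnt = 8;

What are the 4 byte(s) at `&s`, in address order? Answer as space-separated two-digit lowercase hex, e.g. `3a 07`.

ver:2 = 1 → 0x1 << 0 → word 0x00000001
flags:5 = -12 → 0x14 << 2 → word 0x00000051
state:2 = 2 → 0x2 << 7 → word 0x00000151
opcode:16 = -21688 → 0xab48 << 9 → word 0x01569151
lvl:1 = 0 → 0x0 << 25 → word 0x01569151
cnt:6 = 8 → 0x8 << 26 → word 0x21569151
word = 0x21569151 → little-endian bytes:
  [0]=0x51  [1]=0x91  [2]=0x56  [3]=0x21

51 91 56 21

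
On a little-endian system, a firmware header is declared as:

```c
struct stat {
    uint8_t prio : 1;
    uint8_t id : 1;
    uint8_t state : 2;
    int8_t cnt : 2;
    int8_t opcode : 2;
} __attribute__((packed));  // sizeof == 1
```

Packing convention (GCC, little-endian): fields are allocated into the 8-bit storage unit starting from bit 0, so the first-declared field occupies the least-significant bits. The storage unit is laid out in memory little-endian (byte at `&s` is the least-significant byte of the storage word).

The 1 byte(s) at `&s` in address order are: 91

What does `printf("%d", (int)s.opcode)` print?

-2

[0]=0x91 (little-endian) → word 0x91
prio [0+:1] = (word>>0) & 0x1 = 1
id [1+:1] = (word>>1) & 0x1 = 0
state [2+:2] = (word>>2) & 0x3 = 0
cnt [4+:2] = (word>>4) & 0x3 = 1
opcode [6+:2] = (word>>6) & 0x3 = 2  ←
opcode signed 2b, MSB=1: 2 - 4 = -2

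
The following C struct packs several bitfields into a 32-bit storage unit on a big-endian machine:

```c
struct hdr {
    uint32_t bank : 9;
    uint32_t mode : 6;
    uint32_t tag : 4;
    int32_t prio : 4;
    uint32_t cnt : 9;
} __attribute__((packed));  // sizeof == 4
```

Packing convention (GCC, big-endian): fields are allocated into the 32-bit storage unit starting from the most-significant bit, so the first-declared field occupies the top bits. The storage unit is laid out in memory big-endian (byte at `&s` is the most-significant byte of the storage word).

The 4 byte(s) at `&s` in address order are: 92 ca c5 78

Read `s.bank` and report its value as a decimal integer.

293

[0]=0x92 [1]=0xca [2]=0xc5 [3]=0x78 (big-endian) → word 0x92cac578
bank [23+:9] = (word>>23) & 0x1ff = 293  ←
mode [17+:6] = (word>>17) & 0x3f = 37
tag [13+:4] = (word>>13) & 0xf = 6
prio [9+:4] = (word>>9) & 0xf = 2
cnt [0+:9] = (word>>0) & 0x1ff = 376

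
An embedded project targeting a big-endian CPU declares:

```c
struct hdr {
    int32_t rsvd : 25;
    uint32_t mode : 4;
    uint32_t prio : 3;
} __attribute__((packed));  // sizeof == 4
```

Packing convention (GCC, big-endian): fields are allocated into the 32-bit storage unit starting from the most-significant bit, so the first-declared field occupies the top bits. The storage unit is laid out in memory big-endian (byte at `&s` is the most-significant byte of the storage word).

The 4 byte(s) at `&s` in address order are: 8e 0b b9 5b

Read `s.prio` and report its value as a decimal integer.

[0]=0x8e [1]=0x0b [2]=0xb9 [3]=0x5b (big-endian) → word 0x8e0bb95b
rsvd:25 @ bit 7 → (0x8e0bb95b>>7)&0x1ffffff = 0x11c1772
mode:4 @ bit 3 → (0x8e0bb95b>>3)&0xf = 0xb
prio:3 @ bit 0 → (0x8e0bb95b>>0)&0x7 = 0x3  ←

3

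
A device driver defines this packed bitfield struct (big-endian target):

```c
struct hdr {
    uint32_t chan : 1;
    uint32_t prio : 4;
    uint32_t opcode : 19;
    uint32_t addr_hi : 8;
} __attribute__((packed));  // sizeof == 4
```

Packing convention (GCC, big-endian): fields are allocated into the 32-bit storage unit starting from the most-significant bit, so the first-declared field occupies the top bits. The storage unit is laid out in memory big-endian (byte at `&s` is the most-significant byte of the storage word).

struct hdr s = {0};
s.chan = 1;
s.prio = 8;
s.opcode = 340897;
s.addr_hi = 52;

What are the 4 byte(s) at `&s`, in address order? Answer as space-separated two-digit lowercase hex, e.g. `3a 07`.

c5 33 a1 34

[31+:1] chan=1 & 0x1 = 0x1; word=0x80000000
[27+:4] prio=8 & 0xf = 0x8; word=0xc0000000
[8+:19] opcode=340897 & 0x7ffff = 0x533a1; word=0xc533a100
[0+:8] addr_hi=52 & 0xff = 0x34; word=0xc533a134
word = 0xc533a134 → big-endian bytes:
  [0]=0xc5  [1]=0x33  [2]=0xa1  [3]=0x34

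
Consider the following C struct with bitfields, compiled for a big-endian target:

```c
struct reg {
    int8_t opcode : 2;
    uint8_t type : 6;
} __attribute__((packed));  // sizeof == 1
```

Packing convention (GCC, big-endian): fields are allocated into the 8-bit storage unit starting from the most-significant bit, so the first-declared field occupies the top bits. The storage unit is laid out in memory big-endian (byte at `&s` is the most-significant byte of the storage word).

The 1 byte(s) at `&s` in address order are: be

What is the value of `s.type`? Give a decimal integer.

[0]=0xbe (big-endian) → word 0xbe
opcode:2 @ bit 6 → (0xbe>>6)&0x3 = 0x2
type:6 @ bit 0 → (0xbe>>0)&0x3f = 0x3e  ←

62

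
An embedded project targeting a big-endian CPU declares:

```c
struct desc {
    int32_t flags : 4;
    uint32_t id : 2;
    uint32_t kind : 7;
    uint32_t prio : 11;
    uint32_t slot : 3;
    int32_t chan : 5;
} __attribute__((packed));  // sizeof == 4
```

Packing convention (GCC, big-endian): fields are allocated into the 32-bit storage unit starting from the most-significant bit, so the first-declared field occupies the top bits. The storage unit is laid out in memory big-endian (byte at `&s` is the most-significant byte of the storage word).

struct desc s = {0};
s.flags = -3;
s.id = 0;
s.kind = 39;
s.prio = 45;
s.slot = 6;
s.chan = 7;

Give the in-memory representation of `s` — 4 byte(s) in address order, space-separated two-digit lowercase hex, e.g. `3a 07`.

flags:4 = -3 → 0xd << 28 → word 0xd0000000
id:2 = 0 → 0x0 << 26 → word 0xd0000000
kind:7 = 39 → 0x27 << 19 → word 0xd1380000
prio:11 = 45 → 0x2d << 8 → word 0xd1382d00
slot:3 = 6 → 0x6 << 5 → word 0xd1382dc0
chan:5 = 7 → 0x7 << 0 → word 0xd1382dc7
word = 0xd1382dc7 → big-endian bytes:
  [0]=0xd1  [1]=0x38  [2]=0x2d  [3]=0xc7

d1 38 2d c7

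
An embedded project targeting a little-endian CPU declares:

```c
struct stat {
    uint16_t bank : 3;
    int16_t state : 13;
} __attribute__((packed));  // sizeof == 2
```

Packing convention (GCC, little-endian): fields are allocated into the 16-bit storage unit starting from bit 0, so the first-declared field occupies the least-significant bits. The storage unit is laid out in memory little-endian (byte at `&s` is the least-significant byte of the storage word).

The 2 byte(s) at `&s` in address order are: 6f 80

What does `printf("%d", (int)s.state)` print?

[0]=0x6f [1]=0x80 (little-endian) → word 0x806f
bank [0+:3] = (word>>0) & 0x7 = 7
state [3+:13] = (word>>3) & 0x1fff = 4109  ←
state signed 13b, MSB=1: 4109 - 8192 = -4083

-4083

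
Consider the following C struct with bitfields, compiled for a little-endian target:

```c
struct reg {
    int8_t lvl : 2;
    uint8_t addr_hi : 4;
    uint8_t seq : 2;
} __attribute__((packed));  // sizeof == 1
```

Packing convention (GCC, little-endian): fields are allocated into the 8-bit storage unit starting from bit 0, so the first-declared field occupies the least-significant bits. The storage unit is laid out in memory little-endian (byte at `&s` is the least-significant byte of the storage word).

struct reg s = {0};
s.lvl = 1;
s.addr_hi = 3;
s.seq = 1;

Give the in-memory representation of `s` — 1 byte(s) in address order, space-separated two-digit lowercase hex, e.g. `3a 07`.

4d

lvl (2b) val=1 bits=0x1 at bit 0: 0x01
addr_hi (4b) val=3 bits=0x3 at bit 2: 0x0d
seq (2b) val=1 bits=0x1 at bit 6: 0x4d
word = 0x4d → little-endian bytes:
  [0]=0x4d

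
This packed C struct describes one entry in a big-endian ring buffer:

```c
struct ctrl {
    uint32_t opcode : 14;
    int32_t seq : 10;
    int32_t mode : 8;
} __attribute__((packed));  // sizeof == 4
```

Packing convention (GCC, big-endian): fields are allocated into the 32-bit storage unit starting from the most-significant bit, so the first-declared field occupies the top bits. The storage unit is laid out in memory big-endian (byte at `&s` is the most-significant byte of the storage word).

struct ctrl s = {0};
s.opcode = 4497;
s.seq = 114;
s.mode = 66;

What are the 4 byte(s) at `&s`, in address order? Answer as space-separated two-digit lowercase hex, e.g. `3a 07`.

[18+:14] opcode=4497 & 0x3fff = 0x1191; word=0x46440000
[8+:10] seq=114 & 0x3ff = 0x72; word=0x46447200
[0+:8] mode=66 & 0xff = 0x42; word=0x46447242
word = 0x46447242 → big-endian bytes:
  [0]=0x46  [1]=0x44  [2]=0x72  [3]=0x42

46 44 72 42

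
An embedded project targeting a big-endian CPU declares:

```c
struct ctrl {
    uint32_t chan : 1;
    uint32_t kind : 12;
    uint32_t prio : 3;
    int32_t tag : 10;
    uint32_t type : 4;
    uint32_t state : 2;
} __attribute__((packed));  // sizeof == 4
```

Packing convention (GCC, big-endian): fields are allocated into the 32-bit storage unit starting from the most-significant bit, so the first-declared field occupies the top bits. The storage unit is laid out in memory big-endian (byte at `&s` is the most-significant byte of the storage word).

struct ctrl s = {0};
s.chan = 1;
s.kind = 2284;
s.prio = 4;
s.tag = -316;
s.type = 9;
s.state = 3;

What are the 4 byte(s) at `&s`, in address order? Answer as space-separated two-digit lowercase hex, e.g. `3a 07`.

c7 64 b1 27

chan:1 = 1 → 0x1 << 31 → word 0x80000000
kind:12 = 2284 → 0x8ec << 19 → word 0xc7600000
prio:3 = 4 → 0x4 << 16 → word 0xc7640000
tag:10 = -316 → 0x2c4 << 6 → word 0xc764b100
type:4 = 9 → 0x9 << 2 → word 0xc764b124
state:2 = 3 → 0x3 << 0 → word 0xc764b127
word = 0xc764b127 → big-endian bytes:
  [0]=0xc7  [1]=0x64  [2]=0xb1  [3]=0x27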